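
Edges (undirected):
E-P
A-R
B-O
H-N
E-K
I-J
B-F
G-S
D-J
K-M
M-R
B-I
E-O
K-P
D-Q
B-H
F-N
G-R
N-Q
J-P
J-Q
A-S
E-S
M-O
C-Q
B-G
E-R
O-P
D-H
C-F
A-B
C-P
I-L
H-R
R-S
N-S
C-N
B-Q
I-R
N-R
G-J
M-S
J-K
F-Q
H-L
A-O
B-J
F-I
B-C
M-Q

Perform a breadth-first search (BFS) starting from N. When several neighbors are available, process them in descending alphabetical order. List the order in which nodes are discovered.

Visit N; enqueue S, R, Q, H, F, C → queue [S, R, Q, H, F, C]
Visit S; enqueue M, G, E, A → queue [R, Q, H, F, C, M, G, E, A]
Visit R; enqueue I → queue [Q, H, F, C, M, G, E, A, I]
Visit Q; enqueue J, D, B → queue [H, F, C, M, G, E, A, I, J, D, B]
Visit H; enqueue L → queue [F, C, M, G, E, A, I, J, D, B, L]
Visit F → queue [C, M, G, E, A, I, J, D, B, L]
Visit C; enqueue P → queue [M, G, E, A, I, J, D, B, L, P]
Visit M; enqueue O, K → queue [G, E, A, I, J, D, B, L, P, O, K]
Visit G → queue [E, A, I, J, D, B, L, P, O, K]
Visit E → queue [A, I, J, D, B, L, P, O, K]
Visit A → queue [I, J, D, B, L, P, O, K]
Visit I → queue [J, D, B, L, P, O, K]
Visit J → queue [D, B, L, P, O, K]
Visit D → queue [B, L, P, O, K]
Visit B → queue [L, P, O, K]
Visit L → queue [P, O, K]
Visit P → queue [O, K]
Visit O → queue [K]
Visit K → queue []

N -> S -> R -> Q -> H -> F -> C -> M -> G -> E -> A -> I -> J -> D -> B -> L -> P -> O -> K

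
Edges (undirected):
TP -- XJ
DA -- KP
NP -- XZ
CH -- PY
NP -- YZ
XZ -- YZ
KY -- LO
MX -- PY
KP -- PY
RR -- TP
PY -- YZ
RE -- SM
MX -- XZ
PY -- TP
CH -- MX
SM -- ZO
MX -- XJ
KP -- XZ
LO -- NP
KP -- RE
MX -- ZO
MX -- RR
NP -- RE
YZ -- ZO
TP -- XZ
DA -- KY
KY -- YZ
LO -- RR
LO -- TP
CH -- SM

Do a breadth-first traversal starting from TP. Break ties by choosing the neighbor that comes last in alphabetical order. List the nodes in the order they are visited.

Visit TP; enqueue XZ, XJ, RR, PY, LO → queue [XZ, XJ, RR, PY, LO]
Visit XZ; enqueue YZ, NP, MX, KP → queue [XJ, RR, PY, LO, YZ, NP, MX, KP]
Visit XJ → queue [RR, PY, LO, YZ, NP, MX, KP]
Visit RR → queue [PY, LO, YZ, NP, MX, KP]
Visit PY; enqueue CH → queue [LO, YZ, NP, MX, KP, CH]
Visit LO; enqueue KY → queue [YZ, NP, MX, KP, CH, KY]
Visit YZ; enqueue ZO → queue [NP, MX, KP, CH, KY, ZO]
Visit NP; enqueue RE → queue [MX, KP, CH, KY, ZO, RE]
Visit MX → queue [KP, CH, KY, ZO, RE]
Visit KP; enqueue DA → queue [CH, KY, ZO, RE, DA]
Visit CH; enqueue SM → queue [KY, ZO, RE, DA, SM]
Visit KY → queue [ZO, RE, DA, SM]
Visit ZO → queue [RE, DA, SM]
Visit RE → queue [DA, SM]
Visit DA → queue [SM]
Visit SM → queue []

TP, XZ, XJ, RR, PY, LO, YZ, NP, MX, KP, CH, KY, ZO, RE, DA, SM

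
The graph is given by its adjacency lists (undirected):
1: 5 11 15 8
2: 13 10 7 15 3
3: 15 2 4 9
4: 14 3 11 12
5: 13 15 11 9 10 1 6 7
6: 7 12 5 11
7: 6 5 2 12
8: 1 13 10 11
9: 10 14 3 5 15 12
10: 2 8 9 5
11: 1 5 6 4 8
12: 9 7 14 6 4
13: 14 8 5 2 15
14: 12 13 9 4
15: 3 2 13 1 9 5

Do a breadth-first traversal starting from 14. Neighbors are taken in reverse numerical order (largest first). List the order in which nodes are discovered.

Visit 14; enqueue 13, 12, 9, 4 → queue [13, 12, 9, 4]
Visit 13; enqueue 15, 8, 5, 2 → queue [12, 9, 4, 15, 8, 5, 2]
Visit 12; enqueue 7, 6 → queue [9, 4, 15, 8, 5, 2, 7, 6]
Visit 9; enqueue 10, 3 → queue [4, 15, 8, 5, 2, 7, 6, 10, 3]
Visit 4; enqueue 11 → queue [15, 8, 5, 2, 7, 6, 10, 3, 11]
Visit 15; enqueue 1 → queue [8, 5, 2, 7, 6, 10, 3, 11, 1]
Visit 8 → queue [5, 2, 7, 6, 10, 3, 11, 1]
Visit 5 → queue [2, 7, 6, 10, 3, 11, 1]
Visit 2 → queue [7, 6, 10, 3, 11, 1]
Visit 7 → queue [6, 10, 3, 11, 1]
Visit 6 → queue [10, 3, 11, 1]
Visit 10 → queue [3, 11, 1]
Visit 3 → queue [11, 1]
Visit 11 → queue [1]
Visit 1 → queue []

14, 13, 12, 9, 4, 15, 8, 5, 2, 7, 6, 10, 3, 11, 1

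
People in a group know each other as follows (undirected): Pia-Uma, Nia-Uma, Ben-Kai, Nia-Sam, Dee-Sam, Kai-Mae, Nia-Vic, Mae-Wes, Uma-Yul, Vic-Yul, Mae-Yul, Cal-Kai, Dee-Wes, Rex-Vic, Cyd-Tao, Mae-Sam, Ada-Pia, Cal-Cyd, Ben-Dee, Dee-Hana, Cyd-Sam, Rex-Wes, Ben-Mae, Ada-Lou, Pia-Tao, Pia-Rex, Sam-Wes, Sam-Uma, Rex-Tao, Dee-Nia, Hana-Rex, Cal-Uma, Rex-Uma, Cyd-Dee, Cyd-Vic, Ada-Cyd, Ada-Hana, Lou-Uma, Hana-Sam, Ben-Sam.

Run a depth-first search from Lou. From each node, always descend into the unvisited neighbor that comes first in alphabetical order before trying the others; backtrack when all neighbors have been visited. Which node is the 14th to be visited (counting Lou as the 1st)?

Sam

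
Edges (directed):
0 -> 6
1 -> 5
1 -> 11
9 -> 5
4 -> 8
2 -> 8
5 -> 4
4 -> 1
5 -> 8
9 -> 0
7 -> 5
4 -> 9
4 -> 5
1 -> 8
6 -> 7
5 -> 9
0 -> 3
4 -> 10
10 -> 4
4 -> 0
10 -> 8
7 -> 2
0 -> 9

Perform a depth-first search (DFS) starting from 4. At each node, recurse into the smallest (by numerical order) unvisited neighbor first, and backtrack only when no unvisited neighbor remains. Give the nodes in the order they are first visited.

4 -> 0 -> 3 -> 6 -> 7 -> 2 -> 8 -> 5 -> 9 -> 1 -> 11 -> 10

Visit 4
4 → 0
0 → 3
0 → 6
6 → 7
7 → 2
2 → 8
7 → 5
5 → 9
4 → 1
1 → 11
4 → 10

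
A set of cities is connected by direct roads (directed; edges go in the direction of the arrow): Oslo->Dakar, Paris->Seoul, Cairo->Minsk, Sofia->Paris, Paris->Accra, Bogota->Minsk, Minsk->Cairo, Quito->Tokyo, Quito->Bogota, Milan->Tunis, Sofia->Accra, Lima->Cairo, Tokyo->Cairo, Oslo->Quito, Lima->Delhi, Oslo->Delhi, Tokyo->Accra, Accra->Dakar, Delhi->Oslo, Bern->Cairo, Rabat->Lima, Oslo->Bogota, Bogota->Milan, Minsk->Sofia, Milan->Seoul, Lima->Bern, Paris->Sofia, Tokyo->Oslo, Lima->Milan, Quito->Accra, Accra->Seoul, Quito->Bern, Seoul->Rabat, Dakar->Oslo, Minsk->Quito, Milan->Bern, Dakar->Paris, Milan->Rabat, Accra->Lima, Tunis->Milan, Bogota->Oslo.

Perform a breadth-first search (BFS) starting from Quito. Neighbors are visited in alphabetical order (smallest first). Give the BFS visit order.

Quito → Accra → Bern → Bogota → Tokyo → Dakar → Lima → Seoul → Cairo → Milan → Minsk → Oslo → Paris → Delhi → Rabat → Tunis → Sofia

Visit Quito; enqueue Accra, Bern, Bogota, Tokyo → queue [Accra, Bern, Bogota, Tokyo]
Visit Accra; enqueue Dakar, Lima, Seoul → queue [Bern, Bogota, Tokyo, Dakar, Lima, Seoul]
Visit Bern; enqueue Cairo → queue [Bogota, Tokyo, Dakar, Lima, Seoul, Cairo]
Visit Bogota; enqueue Milan, Minsk, Oslo → queue [Tokyo, Dakar, Lima, Seoul, Cairo, Milan, Minsk, Oslo]
Visit Tokyo → queue [Dakar, Lima, Seoul, Cairo, Milan, Minsk, Oslo]
Visit Dakar; enqueue Paris → queue [Lima, Seoul, Cairo, Milan, Minsk, Oslo, Paris]
Visit Lima; enqueue Delhi → queue [Seoul, Cairo, Milan, Minsk, Oslo, Paris, Delhi]
Visit Seoul; enqueue Rabat → queue [Cairo, Milan, Minsk, Oslo, Paris, Delhi, Rabat]
Visit Cairo → queue [Milan, Minsk, Oslo, Paris, Delhi, Rabat]
Visit Milan; enqueue Tunis → queue [Minsk, Oslo, Paris, Delhi, Rabat, Tunis]
Visit Minsk; enqueue Sofia → queue [Oslo, Paris, Delhi, Rabat, Tunis, Sofia]
Visit Oslo → queue [Paris, Delhi, Rabat, Tunis, Sofia]
Visit Paris → queue [Delhi, Rabat, Tunis, Sofia]
Visit Delhi → queue [Rabat, Tunis, Sofia]
Visit Rabat → queue [Tunis, Sofia]
Visit Tunis → queue [Sofia]
Visit Sofia → queue []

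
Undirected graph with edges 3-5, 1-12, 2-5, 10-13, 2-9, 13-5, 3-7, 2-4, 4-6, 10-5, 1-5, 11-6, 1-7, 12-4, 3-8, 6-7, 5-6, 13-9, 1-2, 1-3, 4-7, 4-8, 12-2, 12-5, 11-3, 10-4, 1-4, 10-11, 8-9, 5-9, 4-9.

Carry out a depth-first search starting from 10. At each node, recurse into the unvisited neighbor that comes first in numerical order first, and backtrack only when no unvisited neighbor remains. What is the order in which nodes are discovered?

10, 4, 1, 2, 5, 3, 7, 6, 11, 8, 9, 13, 12

Visit 10
10 → 4
4 → 1
1 → 2
2 → 5
5 → 3
3 → 7
7 → 6
6 → 11
3 → 8
8 → 9
9 → 13
5 → 12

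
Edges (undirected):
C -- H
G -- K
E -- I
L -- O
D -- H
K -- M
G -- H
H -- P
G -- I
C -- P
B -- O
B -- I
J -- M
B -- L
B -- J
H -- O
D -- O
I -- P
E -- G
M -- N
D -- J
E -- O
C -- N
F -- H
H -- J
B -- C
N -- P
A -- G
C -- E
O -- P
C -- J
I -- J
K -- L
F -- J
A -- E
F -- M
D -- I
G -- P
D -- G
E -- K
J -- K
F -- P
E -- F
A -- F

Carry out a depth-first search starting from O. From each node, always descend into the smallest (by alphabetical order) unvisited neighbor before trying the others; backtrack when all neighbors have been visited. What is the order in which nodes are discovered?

Visit O
O → B
B → C
C → E
E → A
A → F
F → H
H → D
D → G
G → I
I → J
J → K
K → L
K → M
M → N
N → P

O → B → C → E → A → F → H → D → G → I → J → K → L → M → N → P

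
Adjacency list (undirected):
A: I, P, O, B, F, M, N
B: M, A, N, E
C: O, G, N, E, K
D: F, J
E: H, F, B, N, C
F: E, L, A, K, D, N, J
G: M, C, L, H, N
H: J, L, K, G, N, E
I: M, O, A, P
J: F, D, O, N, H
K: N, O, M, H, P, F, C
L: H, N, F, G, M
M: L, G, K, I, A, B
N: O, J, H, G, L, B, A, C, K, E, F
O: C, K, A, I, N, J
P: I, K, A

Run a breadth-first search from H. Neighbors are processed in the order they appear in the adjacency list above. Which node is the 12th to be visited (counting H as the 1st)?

P

Visit H; enqueue J, L, K, G, N, E → queue [J, L, K, G, N, E]
Visit J; enqueue F, D, O → queue [L, K, G, N, E, F, D, O]
Visit L; enqueue M → queue [K, G, N, E, F, D, O, M]
Visit K; enqueue P, C → queue [G, N, E, F, D, O, M, P, C]
Visit G → queue [N, E, F, D, O, M, P, C]
Visit N; enqueue B, A → queue [E, F, D, O, M, P, C, B, A]
Visit E → queue [F, D, O, M, P, C, B, A]
Visit F → queue [D, O, M, P, C, B, A]
Visit D → queue [O, M, P, C, B, A]
Visit O; enqueue I → queue [M, P, C, B, A, I]
Visit M → queue [P, C, B, A, I]
Visit P → queue [C, B, A, I]
Visit C → queue [B, A, I]
Visit B → queue [A, I]
Visit A → queue [I]
Visit I → queue []

Visit order: H, J, L, K, G, N, E, F, D, O, M, P, C, B, A, I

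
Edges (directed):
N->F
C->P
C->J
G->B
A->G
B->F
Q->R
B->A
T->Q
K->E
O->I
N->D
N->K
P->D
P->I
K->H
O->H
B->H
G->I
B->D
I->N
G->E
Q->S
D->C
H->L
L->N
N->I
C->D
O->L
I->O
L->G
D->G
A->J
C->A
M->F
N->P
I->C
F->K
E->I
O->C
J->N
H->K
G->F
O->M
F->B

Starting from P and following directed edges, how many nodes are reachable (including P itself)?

BFS from P visits: P, D, I, C, G, N, O, A, J, B, E, F, K, H, L, M
Reachable nodes: 16 of 20 total.

16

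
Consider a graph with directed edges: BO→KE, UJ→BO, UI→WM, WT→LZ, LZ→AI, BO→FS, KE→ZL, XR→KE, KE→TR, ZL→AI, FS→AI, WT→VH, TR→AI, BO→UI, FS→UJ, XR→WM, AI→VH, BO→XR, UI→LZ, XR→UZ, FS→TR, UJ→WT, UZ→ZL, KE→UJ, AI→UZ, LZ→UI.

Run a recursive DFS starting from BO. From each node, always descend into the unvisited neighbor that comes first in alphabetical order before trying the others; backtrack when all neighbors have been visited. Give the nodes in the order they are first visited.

BO → FS → AI → UZ → ZL → VH → TR → UJ → WT → LZ → UI → WM → KE → XR

Visit BO
BO → FS
FS → AI
AI → UZ
UZ → ZL
AI → VH
FS → TR
FS → UJ
UJ → WT
WT → LZ
LZ → UI
UI → WM
BO → KE
BO → XR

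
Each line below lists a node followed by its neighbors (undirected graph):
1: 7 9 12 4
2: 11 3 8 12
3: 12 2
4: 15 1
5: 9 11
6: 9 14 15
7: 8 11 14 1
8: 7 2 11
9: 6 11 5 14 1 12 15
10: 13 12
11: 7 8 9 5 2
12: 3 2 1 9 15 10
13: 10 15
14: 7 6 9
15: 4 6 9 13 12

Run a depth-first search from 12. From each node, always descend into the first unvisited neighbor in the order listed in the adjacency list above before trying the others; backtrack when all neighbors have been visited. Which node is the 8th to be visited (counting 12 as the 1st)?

6

Visit 12
12 → 3
3 → 2
2 → 11
11 → 7
7 → 8
7 → 14
14 → 6
6 → 9
9 → 5
9 → 1
1 → 4
4 → 15
15 → 13
13 → 10

Visit order: 12, 3, 2, 11, 7, 8, 14, 6, 9, 5, 1, 4, 15, 13, 10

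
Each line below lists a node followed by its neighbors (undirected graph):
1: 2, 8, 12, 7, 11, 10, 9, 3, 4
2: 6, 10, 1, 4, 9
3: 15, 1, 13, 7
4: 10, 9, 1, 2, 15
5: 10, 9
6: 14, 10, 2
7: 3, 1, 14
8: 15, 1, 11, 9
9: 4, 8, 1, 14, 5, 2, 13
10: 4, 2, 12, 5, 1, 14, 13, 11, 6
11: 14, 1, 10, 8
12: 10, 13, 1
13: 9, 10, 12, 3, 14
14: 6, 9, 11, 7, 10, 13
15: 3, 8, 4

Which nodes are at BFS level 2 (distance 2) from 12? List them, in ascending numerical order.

2, 3, 4, 5, 6, 7, 8, 9, 11, 14

Level 0: 12
Level 1: 1, 10, 13
Level 2: 2, 3, 4, 5, 6, 7, 8, 9, 11, 14
Level 3: 15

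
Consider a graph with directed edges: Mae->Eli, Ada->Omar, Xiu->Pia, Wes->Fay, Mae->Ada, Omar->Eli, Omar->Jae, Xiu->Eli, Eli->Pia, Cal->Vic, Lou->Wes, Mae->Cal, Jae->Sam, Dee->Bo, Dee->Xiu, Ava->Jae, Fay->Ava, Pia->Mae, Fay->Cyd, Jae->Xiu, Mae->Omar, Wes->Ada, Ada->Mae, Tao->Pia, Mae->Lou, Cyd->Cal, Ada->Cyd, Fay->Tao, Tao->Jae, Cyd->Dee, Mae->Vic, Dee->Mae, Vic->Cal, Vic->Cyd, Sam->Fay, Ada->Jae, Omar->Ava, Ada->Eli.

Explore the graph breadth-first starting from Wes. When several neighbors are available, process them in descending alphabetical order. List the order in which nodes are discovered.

Wes -> Fay -> Ada -> Tao -> Cyd -> Ava -> Omar -> Mae -> Jae -> Eli -> Pia -> Dee -> Cal -> Vic -> Lou -> Xiu -> Sam -> Bo

Visit Wes; enqueue Fay, Ada → queue [Fay, Ada]
Visit Fay; enqueue Tao, Cyd, Ava → queue [Ada, Tao, Cyd, Ava]
Visit Ada; enqueue Omar, Mae, Jae, Eli → queue [Tao, Cyd, Ava, Omar, Mae, Jae, Eli]
Visit Tao; enqueue Pia → queue [Cyd, Ava, Omar, Mae, Jae, Eli, Pia]
Visit Cyd; enqueue Dee, Cal → queue [Ava, Omar, Mae, Jae, Eli, Pia, Dee, Cal]
Visit Ava → queue [Omar, Mae, Jae, Eli, Pia, Dee, Cal]
Visit Omar → queue [Mae, Jae, Eli, Pia, Dee, Cal]
Visit Mae; enqueue Vic, Lou → queue [Jae, Eli, Pia, Dee, Cal, Vic, Lou]
Visit Jae; enqueue Xiu, Sam → queue [Eli, Pia, Dee, Cal, Vic, Lou, Xiu, Sam]
Visit Eli → queue [Pia, Dee, Cal, Vic, Lou, Xiu, Sam]
Visit Pia → queue [Dee, Cal, Vic, Lou, Xiu, Sam]
Visit Dee; enqueue Bo → queue [Cal, Vic, Lou, Xiu, Sam, Bo]
Visit Cal → queue [Vic, Lou, Xiu, Sam, Bo]
Visit Vic → queue [Lou, Xiu, Sam, Bo]
Visit Lou → queue [Xiu, Sam, Bo]
Visit Xiu → queue [Sam, Bo]
Visit Sam → queue [Bo]
Visit Bo → queue []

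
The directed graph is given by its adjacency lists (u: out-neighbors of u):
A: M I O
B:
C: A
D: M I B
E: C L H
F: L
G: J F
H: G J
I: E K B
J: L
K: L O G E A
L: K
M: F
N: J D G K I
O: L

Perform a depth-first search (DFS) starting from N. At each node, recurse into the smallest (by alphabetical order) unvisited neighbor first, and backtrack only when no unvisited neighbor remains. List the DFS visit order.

N D B I E C A M F L K G J O H

Visit N
N → D
D → B
D → I
I → E
E → C
C → A
A → M
M → F
F → L
L → K
K → G
G → J
K → O
E → H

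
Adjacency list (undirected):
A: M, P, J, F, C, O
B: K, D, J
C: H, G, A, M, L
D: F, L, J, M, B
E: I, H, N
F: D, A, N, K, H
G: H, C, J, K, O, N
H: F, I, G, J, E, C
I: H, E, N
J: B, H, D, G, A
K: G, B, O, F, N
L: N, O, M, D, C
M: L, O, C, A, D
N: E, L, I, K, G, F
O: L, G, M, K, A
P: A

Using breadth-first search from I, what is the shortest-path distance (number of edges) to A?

3

Level 0: I
Level 1: E, H, N
Level 2: C, F, G, J, K, L
Level 3: A, B, D, M, O
Level 4: P
A first appears at level 3.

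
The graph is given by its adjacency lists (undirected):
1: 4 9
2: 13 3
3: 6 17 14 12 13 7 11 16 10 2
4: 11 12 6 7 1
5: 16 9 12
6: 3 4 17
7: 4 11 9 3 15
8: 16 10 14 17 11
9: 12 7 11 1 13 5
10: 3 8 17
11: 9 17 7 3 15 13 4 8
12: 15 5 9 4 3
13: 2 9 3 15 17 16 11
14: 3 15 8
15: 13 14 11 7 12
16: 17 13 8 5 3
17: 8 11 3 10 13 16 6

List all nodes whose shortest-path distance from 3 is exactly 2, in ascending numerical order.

4, 5, 8, 9, 15

Level 0: 3
Level 1: 2, 6, 7, 10, 11, 12, 13, 14, 16, 17
Level 2: 4, 5, 8, 9, 15
Level 3: 1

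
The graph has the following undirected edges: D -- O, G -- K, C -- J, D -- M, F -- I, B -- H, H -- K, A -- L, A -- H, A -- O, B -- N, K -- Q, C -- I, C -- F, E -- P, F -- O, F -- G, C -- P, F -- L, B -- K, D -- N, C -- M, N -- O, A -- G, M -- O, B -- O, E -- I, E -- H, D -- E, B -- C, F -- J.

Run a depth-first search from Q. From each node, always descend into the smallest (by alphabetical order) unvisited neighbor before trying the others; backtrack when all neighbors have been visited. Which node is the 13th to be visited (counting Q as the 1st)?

Visit Q
Q → K
K → B
B → C
C → F
F → G
G → A
A → H
H → E
E → D
D → M
M → O
O → N
E → I
E → P
A → L
F → J

Visit order: Q, K, B, C, F, G, A, H, E, D, M, O, N, I, P, L, J

N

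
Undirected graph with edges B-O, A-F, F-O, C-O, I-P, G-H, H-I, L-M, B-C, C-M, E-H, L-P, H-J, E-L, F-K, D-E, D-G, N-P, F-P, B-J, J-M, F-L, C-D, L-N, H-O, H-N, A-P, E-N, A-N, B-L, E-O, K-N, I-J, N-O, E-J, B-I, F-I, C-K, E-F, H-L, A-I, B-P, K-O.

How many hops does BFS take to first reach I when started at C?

Level 0: C
Level 1: B, D, K, M, O
Level 2: E, F, G, H, I, J, L, N, P
Level 3: A
I first appears at level 2.

2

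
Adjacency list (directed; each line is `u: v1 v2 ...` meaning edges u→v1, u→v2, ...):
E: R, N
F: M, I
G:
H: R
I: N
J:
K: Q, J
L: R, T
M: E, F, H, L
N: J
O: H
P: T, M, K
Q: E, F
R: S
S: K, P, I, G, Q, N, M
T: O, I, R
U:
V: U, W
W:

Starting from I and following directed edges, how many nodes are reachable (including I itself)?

3

BFS from I visits: I, N, J
Reachable nodes: 3 of 19 total.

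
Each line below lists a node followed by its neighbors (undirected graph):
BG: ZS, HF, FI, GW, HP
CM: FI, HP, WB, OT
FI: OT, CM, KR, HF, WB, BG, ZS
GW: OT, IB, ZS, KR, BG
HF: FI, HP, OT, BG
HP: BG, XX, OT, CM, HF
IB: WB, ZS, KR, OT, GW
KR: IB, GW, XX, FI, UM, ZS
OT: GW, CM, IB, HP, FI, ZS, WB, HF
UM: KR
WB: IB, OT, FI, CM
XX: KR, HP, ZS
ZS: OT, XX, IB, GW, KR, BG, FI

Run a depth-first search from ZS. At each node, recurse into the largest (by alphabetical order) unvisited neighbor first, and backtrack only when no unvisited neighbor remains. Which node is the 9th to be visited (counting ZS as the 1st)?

HF

Visit ZS
ZS → XX
XX → KR
KR → UM
KR → IB
IB → WB
WB → OT
OT → HP
HP → HF
HF → FI
FI → CM
FI → BG
BG → GW

Visit order: ZS, XX, KR, UM, IB, WB, OT, HP, HF, FI, CM, BG, GW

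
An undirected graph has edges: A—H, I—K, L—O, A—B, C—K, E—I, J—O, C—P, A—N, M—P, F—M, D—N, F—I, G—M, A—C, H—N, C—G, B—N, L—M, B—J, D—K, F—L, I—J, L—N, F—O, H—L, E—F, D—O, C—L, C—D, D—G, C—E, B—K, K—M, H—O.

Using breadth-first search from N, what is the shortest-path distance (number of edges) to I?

Level 0: N
Level 1: A, B, D, H, L
Level 2: C, F, G, J, K, M, O
Level 3: E, I, P
I first appears at level 3.

3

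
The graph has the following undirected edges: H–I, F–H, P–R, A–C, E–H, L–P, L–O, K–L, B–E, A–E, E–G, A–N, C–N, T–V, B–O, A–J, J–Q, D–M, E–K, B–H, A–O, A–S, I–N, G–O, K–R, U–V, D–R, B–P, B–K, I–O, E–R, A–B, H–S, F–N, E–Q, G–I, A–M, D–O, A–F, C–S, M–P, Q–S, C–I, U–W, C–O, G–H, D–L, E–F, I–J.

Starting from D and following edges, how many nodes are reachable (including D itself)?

BFS from D visits: D, R, O, M, L, P, K, E, I, G, C, B, A, Q, H, F, N, J, S
Reachable nodes: 19 of 23 total.

19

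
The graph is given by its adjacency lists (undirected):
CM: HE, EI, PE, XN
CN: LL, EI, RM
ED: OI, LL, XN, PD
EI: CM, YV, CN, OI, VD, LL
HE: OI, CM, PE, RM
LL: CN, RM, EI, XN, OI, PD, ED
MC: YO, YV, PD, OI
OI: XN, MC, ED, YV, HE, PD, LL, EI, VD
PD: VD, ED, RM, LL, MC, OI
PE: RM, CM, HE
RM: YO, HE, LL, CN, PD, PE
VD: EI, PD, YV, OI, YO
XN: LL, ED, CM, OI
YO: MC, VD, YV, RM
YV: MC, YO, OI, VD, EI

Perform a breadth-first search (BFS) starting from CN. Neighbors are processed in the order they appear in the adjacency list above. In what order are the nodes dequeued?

CN -> LL -> EI -> RM -> XN -> OI -> PD -> ED -> CM -> YV -> VD -> YO -> HE -> PE -> MC

Visit CN; enqueue LL, EI, RM → queue [LL, EI, RM]
Visit LL; enqueue XN, OI, PD, ED → queue [EI, RM, XN, OI, PD, ED]
Visit EI; enqueue CM, YV, VD → queue [RM, XN, OI, PD, ED, CM, YV, VD]
Visit RM; enqueue YO, HE, PE → queue [XN, OI, PD, ED, CM, YV, VD, YO, HE, PE]
Visit XN → queue [OI, PD, ED, CM, YV, VD, YO, HE, PE]
Visit OI; enqueue MC → queue [PD, ED, CM, YV, VD, YO, HE, PE, MC]
Visit PD → queue [ED, CM, YV, VD, YO, HE, PE, MC]
Visit ED → queue [CM, YV, VD, YO, HE, PE, MC]
Visit CM → queue [YV, VD, YO, HE, PE, MC]
Visit YV → queue [VD, YO, HE, PE, MC]
Visit VD → queue [YO, HE, PE, MC]
Visit YO → queue [HE, PE, MC]
Visit HE → queue [PE, MC]
Visit PE → queue [MC]
Visit MC → queue []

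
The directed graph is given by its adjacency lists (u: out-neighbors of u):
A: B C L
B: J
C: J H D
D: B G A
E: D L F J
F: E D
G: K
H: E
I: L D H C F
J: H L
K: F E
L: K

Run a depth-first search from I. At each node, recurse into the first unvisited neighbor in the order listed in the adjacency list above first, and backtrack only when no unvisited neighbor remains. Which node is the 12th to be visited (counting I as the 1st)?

C

Visit I
I → L
L → K
K → F
F → E
E → D
D → B
B → J
J → H
D → G
D → A
A → C

Visit order: I, L, K, F, E, D, B, J, H, G, A, C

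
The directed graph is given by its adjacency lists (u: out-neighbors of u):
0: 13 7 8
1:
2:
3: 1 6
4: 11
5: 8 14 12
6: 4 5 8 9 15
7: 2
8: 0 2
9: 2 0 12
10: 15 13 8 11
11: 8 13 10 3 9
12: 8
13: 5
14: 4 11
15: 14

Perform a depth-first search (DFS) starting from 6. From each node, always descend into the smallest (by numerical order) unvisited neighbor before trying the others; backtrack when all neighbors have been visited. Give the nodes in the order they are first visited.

6, 4, 11, 3, 1, 8, 0, 7, 2, 13, 5, 12, 14, 9, 10, 15

Visit 6
6 → 4
4 → 11
11 → 3
3 → 1
11 → 8
8 → 0
0 → 7
7 → 2
0 → 13
13 → 5
5 → 12
5 → 14
11 → 9
11 → 10
10 → 15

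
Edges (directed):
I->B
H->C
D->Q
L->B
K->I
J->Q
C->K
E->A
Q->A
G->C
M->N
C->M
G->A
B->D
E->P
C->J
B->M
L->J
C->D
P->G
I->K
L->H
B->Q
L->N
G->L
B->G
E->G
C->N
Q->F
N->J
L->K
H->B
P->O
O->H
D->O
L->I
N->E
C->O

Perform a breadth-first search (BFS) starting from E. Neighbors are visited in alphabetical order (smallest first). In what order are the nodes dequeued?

Visit E; enqueue A, G, P → queue [A, G, P]
Visit A → queue [G, P]
Visit G; enqueue C, L → queue [P, C, L]
Visit P; enqueue O → queue [C, L, O]
Visit C; enqueue D, J, K, M, N → queue [L, O, D, J, K, M, N]
Visit L; enqueue B, H, I → queue [O, D, J, K, M, N, B, H, I]
Visit O → queue [D, J, K, M, N, B, H, I]
Visit D; enqueue Q → queue [J, K, M, N, B, H, I, Q]
Visit J → queue [K, M, N, B, H, I, Q]
Visit K → queue [M, N, B, H, I, Q]
Visit M → queue [N, B, H, I, Q]
Visit N → queue [B, H, I, Q]
Visit B → queue [H, I, Q]
Visit H → queue [I, Q]
Visit I → queue [Q]
Visit Q; enqueue F → queue [F]
Visit F → queue []

E -> A -> G -> P -> C -> L -> O -> D -> J -> K -> M -> N -> B -> H -> I -> Q -> F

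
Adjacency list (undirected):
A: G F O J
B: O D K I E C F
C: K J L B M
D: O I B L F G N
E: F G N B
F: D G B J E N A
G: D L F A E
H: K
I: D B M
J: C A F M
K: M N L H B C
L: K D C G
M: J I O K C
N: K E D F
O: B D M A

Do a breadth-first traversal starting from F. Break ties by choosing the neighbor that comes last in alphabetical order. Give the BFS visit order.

F -> N -> J -> G -> E -> D -> B -> A -> K -> M -> C -> L -> O -> I -> H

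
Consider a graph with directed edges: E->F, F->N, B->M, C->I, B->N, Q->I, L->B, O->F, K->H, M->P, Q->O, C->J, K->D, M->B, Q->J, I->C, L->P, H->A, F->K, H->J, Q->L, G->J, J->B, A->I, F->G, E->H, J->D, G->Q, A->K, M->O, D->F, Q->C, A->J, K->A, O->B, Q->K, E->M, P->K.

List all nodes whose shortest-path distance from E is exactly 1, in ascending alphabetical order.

F, H, M

Level 0: E
Level 1: F, H, M
Level 2: A, B, G, J, K, N, O, P
Level 3: D, I, Q
Level 4: C, L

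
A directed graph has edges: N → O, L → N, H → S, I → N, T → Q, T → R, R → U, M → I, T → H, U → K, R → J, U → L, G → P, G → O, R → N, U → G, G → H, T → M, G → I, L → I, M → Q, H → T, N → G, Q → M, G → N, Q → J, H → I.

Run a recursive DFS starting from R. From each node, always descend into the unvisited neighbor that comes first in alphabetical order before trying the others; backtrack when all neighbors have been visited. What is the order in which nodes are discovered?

R, J, N, G, H, I, S, T, M, Q, O, P, U, K, L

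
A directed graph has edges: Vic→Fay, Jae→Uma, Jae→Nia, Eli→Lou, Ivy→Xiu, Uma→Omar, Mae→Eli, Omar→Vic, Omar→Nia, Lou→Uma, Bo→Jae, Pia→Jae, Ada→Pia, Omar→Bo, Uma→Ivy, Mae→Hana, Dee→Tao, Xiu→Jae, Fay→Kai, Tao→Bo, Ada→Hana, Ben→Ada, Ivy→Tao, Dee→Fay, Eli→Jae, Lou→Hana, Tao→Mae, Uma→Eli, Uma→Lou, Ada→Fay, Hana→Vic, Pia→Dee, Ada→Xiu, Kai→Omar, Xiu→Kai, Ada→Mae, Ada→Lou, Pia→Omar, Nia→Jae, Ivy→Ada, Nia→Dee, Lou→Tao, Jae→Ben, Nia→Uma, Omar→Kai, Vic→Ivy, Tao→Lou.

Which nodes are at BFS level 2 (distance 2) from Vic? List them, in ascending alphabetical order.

Ada, Kai, Tao, Xiu

Level 0: Vic
Level 1: Fay, Ivy
Level 2: Ada, Kai, Tao, Xiu
Level 3: Bo, Hana, Jae, Lou, Mae, Omar, Pia
Level 4: Ben, Dee, Eli, Nia, Uma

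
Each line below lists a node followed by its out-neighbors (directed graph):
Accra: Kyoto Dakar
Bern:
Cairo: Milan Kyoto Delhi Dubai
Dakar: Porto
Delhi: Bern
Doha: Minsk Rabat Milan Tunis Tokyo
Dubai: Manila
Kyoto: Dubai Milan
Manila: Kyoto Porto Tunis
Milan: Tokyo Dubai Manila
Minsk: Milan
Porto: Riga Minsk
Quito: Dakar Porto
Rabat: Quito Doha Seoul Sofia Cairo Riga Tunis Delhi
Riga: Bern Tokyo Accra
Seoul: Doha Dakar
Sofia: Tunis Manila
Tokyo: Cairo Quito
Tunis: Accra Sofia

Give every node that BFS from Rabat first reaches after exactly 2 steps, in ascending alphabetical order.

Accra, Bern, Dakar, Dubai, Kyoto, Manila, Milan, Minsk, Porto, Tokyo

Level 0: Rabat
Level 1: Cairo, Delhi, Doha, Quito, Riga, Seoul, Sofia, Tunis
Level 2: Accra, Bern, Dakar, Dubai, Kyoto, Manila, Milan, Minsk, Porto, Tokyo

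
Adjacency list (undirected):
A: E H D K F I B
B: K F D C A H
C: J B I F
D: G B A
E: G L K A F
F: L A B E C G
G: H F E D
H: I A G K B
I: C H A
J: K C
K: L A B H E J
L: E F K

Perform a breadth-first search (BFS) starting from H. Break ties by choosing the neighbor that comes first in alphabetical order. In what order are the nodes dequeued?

Visit H; enqueue A, B, G, I, K → queue [A, B, G, I, K]
Visit A; enqueue D, E, F → queue [B, G, I, K, D, E, F]
Visit B; enqueue C → queue [G, I, K, D, E, F, C]
Visit G → queue [I, K, D, E, F, C]
Visit I → queue [K, D, E, F, C]
Visit K; enqueue J, L → queue [D, E, F, C, J, L]
Visit D → queue [E, F, C, J, L]
Visit E → queue [F, C, J, L]
Visit F → queue [C, J, L]
Visit C → queue [J, L]
Visit J → queue [L]
Visit L → queue []

H -> A -> B -> G -> I -> K -> D -> E -> F -> C -> J -> L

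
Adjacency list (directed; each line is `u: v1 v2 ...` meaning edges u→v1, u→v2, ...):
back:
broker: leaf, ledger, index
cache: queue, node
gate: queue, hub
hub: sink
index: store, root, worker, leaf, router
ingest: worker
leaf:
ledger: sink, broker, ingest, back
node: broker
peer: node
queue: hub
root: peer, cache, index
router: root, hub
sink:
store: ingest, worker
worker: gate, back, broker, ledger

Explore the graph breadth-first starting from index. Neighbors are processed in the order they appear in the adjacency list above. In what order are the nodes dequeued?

index → store → root → worker → leaf → router → ingest → peer → cache → gate → back → broker → ledger → hub → node → queue → sink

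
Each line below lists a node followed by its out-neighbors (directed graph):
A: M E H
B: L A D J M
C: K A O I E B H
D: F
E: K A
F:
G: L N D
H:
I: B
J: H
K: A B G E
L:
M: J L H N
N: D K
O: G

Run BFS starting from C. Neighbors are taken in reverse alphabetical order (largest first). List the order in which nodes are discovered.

C, O, K, I, H, E, B, A, G, M, L, J, D, N, F

Visit C; enqueue O, K, I, H, E, B, A → queue [O, K, I, H, E, B, A]
Visit O; enqueue G → queue [K, I, H, E, B, A, G]
Visit K → queue [I, H, E, B, A, G]
Visit I → queue [H, E, B, A, G]
Visit H → queue [E, B, A, G]
Visit E → queue [B, A, G]
Visit B; enqueue M, L, J, D → queue [A, G, M, L, J, D]
Visit A → queue [G, M, L, J, D]
Visit G; enqueue N → queue [M, L, J, D, N]
Visit M → queue [L, J, D, N]
Visit L → queue [J, D, N]
Visit J → queue [D, N]
Visit D; enqueue F → queue [N, F]
Visit N → queue [F]
Visit F → queue []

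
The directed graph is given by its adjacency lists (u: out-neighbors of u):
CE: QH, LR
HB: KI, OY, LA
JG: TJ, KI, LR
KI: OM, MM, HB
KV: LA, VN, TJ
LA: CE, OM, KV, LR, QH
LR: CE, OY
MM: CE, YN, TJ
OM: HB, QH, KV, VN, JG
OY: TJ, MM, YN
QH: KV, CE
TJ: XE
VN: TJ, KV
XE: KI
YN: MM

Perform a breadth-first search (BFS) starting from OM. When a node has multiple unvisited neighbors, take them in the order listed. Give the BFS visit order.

Visit OM; enqueue HB, QH, KV, VN, JG → queue [HB, QH, KV, VN, JG]
Visit HB; enqueue KI, OY, LA → queue [QH, KV, VN, JG, KI, OY, LA]
Visit QH; enqueue CE → queue [KV, VN, JG, KI, OY, LA, CE]
Visit KV; enqueue TJ → queue [VN, JG, KI, OY, LA, CE, TJ]
Visit VN → queue [JG, KI, OY, LA, CE, TJ]
Visit JG; enqueue LR → queue [KI, OY, LA, CE, TJ, LR]
Visit KI; enqueue MM → queue [OY, LA, CE, TJ, LR, MM]
Visit OY; enqueue YN → queue [LA, CE, TJ, LR, MM, YN]
Visit LA → queue [CE, TJ, LR, MM, YN]
Visit CE → queue [TJ, LR, MM, YN]
Visit TJ; enqueue XE → queue [LR, MM, YN, XE]
Visit LR → queue [MM, YN, XE]
Visit MM → queue [YN, XE]
Visit YN → queue [XE]
Visit XE → queue []

OM, HB, QH, KV, VN, JG, KI, OY, LA, CE, TJ, LR, MM, YN, XE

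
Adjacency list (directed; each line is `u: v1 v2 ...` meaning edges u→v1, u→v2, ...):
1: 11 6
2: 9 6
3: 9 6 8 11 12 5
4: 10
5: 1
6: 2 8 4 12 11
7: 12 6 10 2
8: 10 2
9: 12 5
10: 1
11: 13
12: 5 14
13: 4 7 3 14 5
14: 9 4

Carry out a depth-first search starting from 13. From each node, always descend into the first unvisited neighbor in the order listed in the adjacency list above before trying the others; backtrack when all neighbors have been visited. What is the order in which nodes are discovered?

13, 4, 10, 1, 11, 6, 2, 9, 12, 5, 14, 8, 7, 3

Visit 13
13 → 4
4 → 10
10 → 1
1 → 11
1 → 6
6 → 2
2 → 9
9 → 12
12 → 5
12 → 14
6 → 8
13 → 7
13 → 3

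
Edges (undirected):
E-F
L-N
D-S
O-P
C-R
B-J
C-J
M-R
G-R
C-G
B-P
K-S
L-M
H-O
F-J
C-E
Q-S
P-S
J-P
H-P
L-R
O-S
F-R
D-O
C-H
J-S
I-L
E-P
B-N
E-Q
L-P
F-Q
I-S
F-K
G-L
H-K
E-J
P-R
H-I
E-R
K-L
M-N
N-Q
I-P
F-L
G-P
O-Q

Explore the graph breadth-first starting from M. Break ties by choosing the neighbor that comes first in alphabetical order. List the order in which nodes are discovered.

M -> L -> N -> R -> F -> G -> I -> K -> P -> B -> Q -> C -> E -> J -> H -> S -> O -> D

Visit M; enqueue L, N, R → queue [L, N, R]
Visit L; enqueue F, G, I, K, P → queue [N, R, F, G, I, K, P]
Visit N; enqueue B, Q → queue [R, F, G, I, K, P, B, Q]
Visit R; enqueue C, E → queue [F, G, I, K, P, B, Q, C, E]
Visit F; enqueue J → queue [G, I, K, P, B, Q, C, E, J]
Visit G → queue [I, K, P, B, Q, C, E, J]
Visit I; enqueue H, S → queue [K, P, B, Q, C, E, J, H, S]
Visit K → queue [P, B, Q, C, E, J, H, S]
Visit P; enqueue O → queue [B, Q, C, E, J, H, S, O]
Visit B → queue [Q, C, E, J, H, S, O]
Visit Q → queue [C, E, J, H, S, O]
Visit C → queue [E, J, H, S, O]
Visit E → queue [J, H, S, O]
Visit J → queue [H, S, O]
Visit H → queue [S, O]
Visit S; enqueue D → queue [O, D]
Visit O → queue [D]
Visit D → queue []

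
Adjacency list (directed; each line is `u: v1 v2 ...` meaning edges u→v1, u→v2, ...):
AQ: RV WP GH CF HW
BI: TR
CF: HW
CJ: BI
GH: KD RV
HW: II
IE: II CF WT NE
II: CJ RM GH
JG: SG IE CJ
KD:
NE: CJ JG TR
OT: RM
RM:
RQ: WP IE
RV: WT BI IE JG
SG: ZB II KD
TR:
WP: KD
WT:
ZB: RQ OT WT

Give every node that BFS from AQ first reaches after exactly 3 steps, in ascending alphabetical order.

CJ, NE, RM, SG, TR

Level 0: AQ
Level 1: CF, GH, HW, RV, WP
Level 2: BI, IE, II, JG, KD, WT
Level 3: CJ, NE, RM, SG, TR
Level 4: ZB
Level 5: OT, RQ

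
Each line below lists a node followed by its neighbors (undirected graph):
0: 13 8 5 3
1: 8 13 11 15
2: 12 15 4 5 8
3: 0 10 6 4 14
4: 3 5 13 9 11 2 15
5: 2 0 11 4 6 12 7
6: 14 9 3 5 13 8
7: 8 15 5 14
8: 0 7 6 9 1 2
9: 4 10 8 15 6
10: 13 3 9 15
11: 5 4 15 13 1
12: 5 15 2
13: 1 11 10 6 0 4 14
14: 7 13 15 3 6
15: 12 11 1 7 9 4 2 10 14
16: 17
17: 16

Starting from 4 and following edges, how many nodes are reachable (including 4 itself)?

BFS from 4 visits: 4, 15, 13, 11, 9, 5, 3, 2, 14, 12, 10, 7, 1, 6, 0, 8
Reachable nodes: 16 of 18 total.

16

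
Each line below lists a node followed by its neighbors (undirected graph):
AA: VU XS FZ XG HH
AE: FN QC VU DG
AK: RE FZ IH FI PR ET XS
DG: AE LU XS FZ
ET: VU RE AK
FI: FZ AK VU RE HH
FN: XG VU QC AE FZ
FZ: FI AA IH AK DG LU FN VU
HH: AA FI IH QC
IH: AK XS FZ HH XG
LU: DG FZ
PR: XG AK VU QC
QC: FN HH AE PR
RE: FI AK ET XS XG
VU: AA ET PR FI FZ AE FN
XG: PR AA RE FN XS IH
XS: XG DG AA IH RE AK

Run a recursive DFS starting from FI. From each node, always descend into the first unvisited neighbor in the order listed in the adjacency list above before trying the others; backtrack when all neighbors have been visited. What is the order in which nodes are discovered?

FI → FZ → AA → VU → ET → RE → AK → IH → XS → XG → PR → QC → FN → AE → DG → LU → HH

Visit FI
FI → FZ
FZ → AA
AA → VU
VU → ET
ET → RE
RE → AK
AK → IH
IH → XS
XS → XG
XG → PR
PR → QC
QC → FN
FN → AE
AE → DG
DG → LU
QC → HH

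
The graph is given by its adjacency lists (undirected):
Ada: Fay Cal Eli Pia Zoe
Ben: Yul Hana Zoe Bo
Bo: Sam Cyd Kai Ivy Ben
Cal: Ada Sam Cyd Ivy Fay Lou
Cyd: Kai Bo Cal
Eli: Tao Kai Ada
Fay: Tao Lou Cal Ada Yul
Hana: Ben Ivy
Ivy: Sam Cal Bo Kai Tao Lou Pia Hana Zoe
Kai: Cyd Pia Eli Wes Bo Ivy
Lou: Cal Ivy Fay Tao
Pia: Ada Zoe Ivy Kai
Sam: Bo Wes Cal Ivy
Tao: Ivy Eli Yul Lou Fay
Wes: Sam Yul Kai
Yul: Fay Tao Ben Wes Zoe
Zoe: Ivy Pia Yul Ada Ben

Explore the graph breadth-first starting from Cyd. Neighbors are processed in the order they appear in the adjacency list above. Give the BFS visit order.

Cyd Kai Bo Cal Pia Eli Wes Ivy Sam Ben Ada Fay Lou Zoe Tao Yul Hana

Visit Cyd; enqueue Kai, Bo, Cal → queue [Kai, Bo, Cal]
Visit Kai; enqueue Pia, Eli, Wes, Ivy → queue [Bo, Cal, Pia, Eli, Wes, Ivy]
Visit Bo; enqueue Sam, Ben → queue [Cal, Pia, Eli, Wes, Ivy, Sam, Ben]
Visit Cal; enqueue Ada, Fay, Lou → queue [Pia, Eli, Wes, Ivy, Sam, Ben, Ada, Fay, Lou]
Visit Pia; enqueue Zoe → queue [Eli, Wes, Ivy, Sam, Ben, Ada, Fay, Lou, Zoe]
Visit Eli; enqueue Tao → queue [Wes, Ivy, Sam, Ben, Ada, Fay, Lou, Zoe, Tao]
Visit Wes; enqueue Yul → queue [Ivy, Sam, Ben, Ada, Fay, Lou, Zoe, Tao, Yul]
Visit Ivy; enqueue Hana → queue [Sam, Ben, Ada, Fay, Lou, Zoe, Tao, Yul, Hana]
Visit Sam → queue [Ben, Ada, Fay, Lou, Zoe, Tao, Yul, Hana]
Visit Ben → queue [Ada, Fay, Lou, Zoe, Tao, Yul, Hana]
Visit Ada → queue [Fay, Lou, Zoe, Tao, Yul, Hana]
Visit Fay → queue [Lou, Zoe, Tao, Yul, Hana]
Visit Lou → queue [Zoe, Tao, Yul, Hana]
Visit Zoe → queue [Tao, Yul, Hana]
Visit Tao → queue [Yul, Hana]
Visit Yul → queue [Hana]
Visit Hana → queue []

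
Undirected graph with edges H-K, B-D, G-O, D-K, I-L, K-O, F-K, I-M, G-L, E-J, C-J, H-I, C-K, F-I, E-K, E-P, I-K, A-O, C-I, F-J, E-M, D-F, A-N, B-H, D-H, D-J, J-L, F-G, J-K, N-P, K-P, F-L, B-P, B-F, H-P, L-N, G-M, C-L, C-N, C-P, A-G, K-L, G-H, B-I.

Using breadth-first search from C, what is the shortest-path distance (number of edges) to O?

2

Level 0: C
Level 1: I, J, K, L, N, P
Level 2: A, B, D, E, F, G, H, M, O
O first appears at level 2.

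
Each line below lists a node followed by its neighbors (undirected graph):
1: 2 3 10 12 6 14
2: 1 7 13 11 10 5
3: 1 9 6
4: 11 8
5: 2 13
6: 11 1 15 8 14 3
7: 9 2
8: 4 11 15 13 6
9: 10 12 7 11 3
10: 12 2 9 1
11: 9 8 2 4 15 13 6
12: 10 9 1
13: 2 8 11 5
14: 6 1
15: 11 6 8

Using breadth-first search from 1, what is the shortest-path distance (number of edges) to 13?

Level 0: 1
Level 1: 2, 3, 6, 10, 12, 14
Level 2: 5, 7, 8, 9, 11, 13, 15
Level 3: 4
13 first appears at level 2.

2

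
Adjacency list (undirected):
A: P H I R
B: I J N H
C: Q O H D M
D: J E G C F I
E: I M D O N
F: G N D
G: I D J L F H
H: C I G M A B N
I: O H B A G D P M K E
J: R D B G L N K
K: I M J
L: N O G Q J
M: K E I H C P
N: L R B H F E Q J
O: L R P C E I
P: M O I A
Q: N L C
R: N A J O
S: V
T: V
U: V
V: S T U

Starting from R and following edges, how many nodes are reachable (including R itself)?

18

BFS from R visits: R, O, N, J, A, P, L, I, E, C, Q, H, F, B, K, G, D, M
Reachable nodes: 18 of 22 total.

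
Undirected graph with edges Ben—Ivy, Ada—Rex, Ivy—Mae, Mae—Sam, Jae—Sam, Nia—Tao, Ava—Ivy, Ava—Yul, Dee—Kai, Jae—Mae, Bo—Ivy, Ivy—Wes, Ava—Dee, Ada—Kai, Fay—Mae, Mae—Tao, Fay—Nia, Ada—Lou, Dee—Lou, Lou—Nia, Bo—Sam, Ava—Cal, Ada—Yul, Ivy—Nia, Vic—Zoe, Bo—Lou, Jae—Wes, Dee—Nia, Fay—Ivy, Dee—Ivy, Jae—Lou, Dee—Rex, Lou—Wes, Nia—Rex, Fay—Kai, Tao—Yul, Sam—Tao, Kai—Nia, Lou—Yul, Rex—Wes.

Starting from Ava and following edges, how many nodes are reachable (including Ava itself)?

18

BFS from Ava visits: Ava, Cal, Dee, Ivy, Yul, Kai, Lou, Nia, Rex, Ben, Bo, Fay, Mae, Wes, Ada, Tao, Jae, Sam
Reachable nodes: 18 of 20 total.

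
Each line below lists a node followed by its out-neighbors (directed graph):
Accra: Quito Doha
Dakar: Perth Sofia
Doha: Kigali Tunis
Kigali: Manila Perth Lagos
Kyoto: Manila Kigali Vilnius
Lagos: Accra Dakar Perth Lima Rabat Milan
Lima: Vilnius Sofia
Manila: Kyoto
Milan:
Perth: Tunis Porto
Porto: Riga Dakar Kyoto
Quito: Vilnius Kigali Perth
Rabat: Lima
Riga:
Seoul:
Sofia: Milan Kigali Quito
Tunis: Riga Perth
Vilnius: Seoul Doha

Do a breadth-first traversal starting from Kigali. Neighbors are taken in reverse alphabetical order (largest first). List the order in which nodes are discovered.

Visit Kigali; enqueue Perth, Manila, Lagos → queue [Perth, Manila, Lagos]
Visit Perth; enqueue Tunis, Porto → queue [Manila, Lagos, Tunis, Porto]
Visit Manila; enqueue Kyoto → queue [Lagos, Tunis, Porto, Kyoto]
Visit Lagos; enqueue Rabat, Milan, Lima, Dakar, Accra → queue [Tunis, Porto, Kyoto, Rabat, Milan, Lima, Dakar, Accra]
Visit Tunis; enqueue Riga → queue [Porto, Kyoto, Rabat, Milan, Lima, Dakar, Accra, Riga]
Visit Porto → queue [Kyoto, Rabat, Milan, Lima, Dakar, Accra, Riga]
Visit Kyoto; enqueue Vilnius → queue [Rabat, Milan, Lima, Dakar, Accra, Riga, Vilnius]
Visit Rabat → queue [Milan, Lima, Dakar, Accra, Riga, Vilnius]
Visit Milan → queue [Lima, Dakar, Accra, Riga, Vilnius]
Visit Lima; enqueue Sofia → queue [Dakar, Accra, Riga, Vilnius, Sofia]
Visit Dakar → queue [Accra, Riga, Vilnius, Sofia]
Visit Accra; enqueue Quito, Doha → queue [Riga, Vilnius, Sofia, Quito, Doha]
Visit Riga → queue [Vilnius, Sofia, Quito, Doha]
Visit Vilnius; enqueue Seoul → queue [Sofia, Quito, Doha, Seoul]
Visit Sofia → queue [Quito, Doha, Seoul]
Visit Quito → queue [Doha, Seoul]
Visit Doha → queue [Seoul]
Visit Seoul → queue []

Kigali → Perth → Manila → Lagos → Tunis → Porto → Kyoto → Rabat → Milan → Lima → Dakar → Accra → Riga → Vilnius → Sofia → Quito → Doha → Seoul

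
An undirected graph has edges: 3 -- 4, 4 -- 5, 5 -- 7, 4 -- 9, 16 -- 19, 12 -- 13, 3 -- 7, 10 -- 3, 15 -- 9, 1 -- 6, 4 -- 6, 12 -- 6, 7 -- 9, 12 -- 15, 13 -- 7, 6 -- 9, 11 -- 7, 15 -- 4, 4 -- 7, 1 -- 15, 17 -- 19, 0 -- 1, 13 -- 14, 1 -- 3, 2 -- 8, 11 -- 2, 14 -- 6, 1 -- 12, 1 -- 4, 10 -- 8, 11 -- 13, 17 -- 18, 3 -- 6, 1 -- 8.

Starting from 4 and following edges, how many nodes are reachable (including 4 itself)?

BFS from 4 visits: 4, 15, 9, 7, 6, 5, 3, 1, 12, 13, 11, 14, 10, 8, 0, 2
Reachable nodes: 16 of 20 total.

16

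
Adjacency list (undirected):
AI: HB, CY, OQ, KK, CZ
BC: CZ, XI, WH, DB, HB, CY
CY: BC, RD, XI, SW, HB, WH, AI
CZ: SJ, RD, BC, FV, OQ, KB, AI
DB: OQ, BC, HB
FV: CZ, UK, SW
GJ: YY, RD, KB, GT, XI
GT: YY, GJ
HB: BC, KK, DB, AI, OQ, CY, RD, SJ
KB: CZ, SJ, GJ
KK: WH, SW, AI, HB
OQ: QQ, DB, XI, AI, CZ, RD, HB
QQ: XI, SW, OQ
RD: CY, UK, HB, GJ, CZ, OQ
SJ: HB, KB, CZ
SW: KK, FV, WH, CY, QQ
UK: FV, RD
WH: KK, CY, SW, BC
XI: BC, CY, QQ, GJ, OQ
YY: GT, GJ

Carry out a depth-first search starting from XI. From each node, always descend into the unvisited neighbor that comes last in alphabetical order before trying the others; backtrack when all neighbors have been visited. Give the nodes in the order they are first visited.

Visit XI
XI → QQ
QQ → SW
SW → WH
WH → KK
KK → HB
HB → SJ
SJ → KB
KB → GJ
GJ → YY
YY → GT
GJ → RD
RD → UK
UK → FV
FV → CZ
CZ → OQ
OQ → DB
DB → BC
BC → CY
CY → AI

XI -> QQ -> SW -> WH -> KK -> HB -> SJ -> KB -> GJ -> YY -> GT -> RD -> UK -> FV -> CZ -> OQ -> DB -> BC -> CY -> AI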